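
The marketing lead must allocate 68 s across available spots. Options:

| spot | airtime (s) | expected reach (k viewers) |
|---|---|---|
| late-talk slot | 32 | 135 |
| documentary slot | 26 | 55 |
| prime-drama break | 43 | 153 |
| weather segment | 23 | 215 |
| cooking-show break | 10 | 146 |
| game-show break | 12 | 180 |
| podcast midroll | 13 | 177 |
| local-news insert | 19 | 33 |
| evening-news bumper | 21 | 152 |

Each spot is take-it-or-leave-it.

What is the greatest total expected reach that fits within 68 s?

718

Taking weather segment + cooking-show break + game-show break + podcast midroll: 58 s used, 718 in expected reach.
Runner-up weather segment + cooking-show break + game-show break + evening-news bumper tops out at 693.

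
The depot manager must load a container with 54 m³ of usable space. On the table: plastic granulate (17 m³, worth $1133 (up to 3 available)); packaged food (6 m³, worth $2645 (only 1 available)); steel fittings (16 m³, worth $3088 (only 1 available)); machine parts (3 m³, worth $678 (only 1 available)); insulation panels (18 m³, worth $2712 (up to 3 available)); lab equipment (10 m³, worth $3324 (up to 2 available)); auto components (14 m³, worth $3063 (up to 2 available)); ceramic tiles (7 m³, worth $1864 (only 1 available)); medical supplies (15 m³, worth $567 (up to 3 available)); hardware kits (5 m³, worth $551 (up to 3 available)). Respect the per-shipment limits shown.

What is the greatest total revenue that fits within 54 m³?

15419

Taking the top-ratio shipments first gives packaged food + machine parts + 2×lab equipment + auto components + ceramic tiles for 14898 (50 m³).
Dropping machine parts and ceramic tiles frees 10 m³; slotting in auto components (14 m³) lifts the total to 15419 at 54 m³.
Nothing else within 54 m³ beats 15419.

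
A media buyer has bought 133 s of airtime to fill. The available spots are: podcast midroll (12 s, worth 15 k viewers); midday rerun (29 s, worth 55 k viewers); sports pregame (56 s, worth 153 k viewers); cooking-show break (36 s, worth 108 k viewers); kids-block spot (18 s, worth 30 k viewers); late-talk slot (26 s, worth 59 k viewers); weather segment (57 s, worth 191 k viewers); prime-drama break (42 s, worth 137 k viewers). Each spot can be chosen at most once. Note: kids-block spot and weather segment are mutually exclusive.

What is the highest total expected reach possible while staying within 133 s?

387

Late-talk slot + weather segment + prime-drama break uses 125 of the 133 s and totals 387.
Runner-up midday rerun + weather segment + prime-drama break tops out at 383.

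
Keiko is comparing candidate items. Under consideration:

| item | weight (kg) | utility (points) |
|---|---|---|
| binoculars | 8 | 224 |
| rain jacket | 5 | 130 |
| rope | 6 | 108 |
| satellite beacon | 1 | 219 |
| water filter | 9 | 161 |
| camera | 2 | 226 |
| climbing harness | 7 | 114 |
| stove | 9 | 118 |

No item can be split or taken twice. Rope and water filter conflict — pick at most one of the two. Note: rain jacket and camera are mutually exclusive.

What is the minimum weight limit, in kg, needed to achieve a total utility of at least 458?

9

Minimise kg subject to total utility ≥ 458.
Taking rope + satellite beacon + camera gives 553 (≥ 458) for 9 kg.
No combination under 9 kg hits 458.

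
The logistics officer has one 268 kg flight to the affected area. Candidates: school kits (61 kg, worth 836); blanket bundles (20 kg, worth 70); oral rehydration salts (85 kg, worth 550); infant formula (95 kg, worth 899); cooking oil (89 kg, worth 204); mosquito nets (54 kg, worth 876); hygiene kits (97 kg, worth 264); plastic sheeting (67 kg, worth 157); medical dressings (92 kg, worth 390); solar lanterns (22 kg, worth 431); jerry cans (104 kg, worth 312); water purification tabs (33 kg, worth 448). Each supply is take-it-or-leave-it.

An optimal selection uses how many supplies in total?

5

Best achievable people served is 3490.
school kits + infant formula + mosquito nets + solar lanterns + water purification tabs hits 3490 at 265 kg.
Any selection reaching 3490 contains exactly 5 supplies.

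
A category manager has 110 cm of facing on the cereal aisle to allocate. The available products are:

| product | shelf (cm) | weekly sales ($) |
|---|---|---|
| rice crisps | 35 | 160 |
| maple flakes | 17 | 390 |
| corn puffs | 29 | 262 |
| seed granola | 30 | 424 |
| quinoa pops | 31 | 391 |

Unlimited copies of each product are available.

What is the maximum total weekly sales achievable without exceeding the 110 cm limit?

2340

6×maple flakes uses 102 of the 110 cm and totals 2340.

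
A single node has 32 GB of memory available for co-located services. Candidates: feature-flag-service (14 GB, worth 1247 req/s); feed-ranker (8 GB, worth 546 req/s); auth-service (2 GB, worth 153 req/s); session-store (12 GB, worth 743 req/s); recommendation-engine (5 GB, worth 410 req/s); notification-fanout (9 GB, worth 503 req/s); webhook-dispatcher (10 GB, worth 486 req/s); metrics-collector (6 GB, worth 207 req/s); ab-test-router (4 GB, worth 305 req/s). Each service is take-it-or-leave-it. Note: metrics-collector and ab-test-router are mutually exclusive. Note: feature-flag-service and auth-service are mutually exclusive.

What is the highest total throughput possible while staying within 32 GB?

Ranking by ratio (throughput/GB): feature-flag-service 89.07, recommendation-engine 82.00, auth-service 76.50.
Best packing: feature-flag-service + feed-ranker + recommendation-engine + ab-test-router — 31 GB, 2508 total.
Runner-up feature-flag-service + recommendation-engine + notification-fanout + ab-test-router tops out at 2465.

2508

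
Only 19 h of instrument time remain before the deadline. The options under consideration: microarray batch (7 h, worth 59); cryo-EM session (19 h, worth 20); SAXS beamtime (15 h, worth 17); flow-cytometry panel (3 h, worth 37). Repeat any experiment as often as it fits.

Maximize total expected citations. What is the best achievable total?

222

Taking 6×flow-cytometry panel: 18 h used, 222 in expected citations.
The spare 1 h is too small for any remaining experiment, and no exchange beats 222.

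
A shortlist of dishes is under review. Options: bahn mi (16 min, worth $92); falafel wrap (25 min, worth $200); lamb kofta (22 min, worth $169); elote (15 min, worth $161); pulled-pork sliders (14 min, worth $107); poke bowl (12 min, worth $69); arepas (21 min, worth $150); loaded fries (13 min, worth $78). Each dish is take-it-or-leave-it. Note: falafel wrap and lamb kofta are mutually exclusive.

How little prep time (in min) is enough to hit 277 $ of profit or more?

Look for the lowest-prep combination reaching 277.
elote + arepas reaches 311 using 36 min.
Below 36 min the best achievable stays under 277.

36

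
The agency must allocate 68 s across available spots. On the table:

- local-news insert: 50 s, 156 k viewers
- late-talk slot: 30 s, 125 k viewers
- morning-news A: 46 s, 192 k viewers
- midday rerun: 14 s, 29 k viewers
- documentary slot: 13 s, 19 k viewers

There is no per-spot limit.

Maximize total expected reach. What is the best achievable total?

250

Greedy by ratio would take morning-news A + midday rerun: 60 s used, total 221.
Dropping morning-news A and midday rerun frees 60 s; slotting in 2×late-talk slot (60 s) lifts the total to 250 at 60 s.
Every other selection either busts 68 s or fails to beat 250.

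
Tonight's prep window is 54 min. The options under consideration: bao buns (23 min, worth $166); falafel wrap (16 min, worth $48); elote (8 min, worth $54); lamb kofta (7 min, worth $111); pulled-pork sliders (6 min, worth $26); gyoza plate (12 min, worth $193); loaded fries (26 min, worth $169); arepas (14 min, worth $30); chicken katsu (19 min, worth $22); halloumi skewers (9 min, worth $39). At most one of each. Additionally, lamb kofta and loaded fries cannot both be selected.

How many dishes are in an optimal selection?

4

Optimal total is 524.
One optimal bundle: bao buns + elote + lamb kofta + gyoza plate (50 min).
All optima have 4 dishes.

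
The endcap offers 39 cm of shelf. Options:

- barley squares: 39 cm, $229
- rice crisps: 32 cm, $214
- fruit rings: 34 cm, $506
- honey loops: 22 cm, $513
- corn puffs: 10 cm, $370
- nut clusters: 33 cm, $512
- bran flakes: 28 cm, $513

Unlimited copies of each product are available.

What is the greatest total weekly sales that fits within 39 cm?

1110

By weekly sales per cm: corn puffs 37.00, honey loops 23.32, bran flakes 18.32, nut clusters 15.52 lead.
3×corn puffs uses 30 of the 39 cm and totals 1110.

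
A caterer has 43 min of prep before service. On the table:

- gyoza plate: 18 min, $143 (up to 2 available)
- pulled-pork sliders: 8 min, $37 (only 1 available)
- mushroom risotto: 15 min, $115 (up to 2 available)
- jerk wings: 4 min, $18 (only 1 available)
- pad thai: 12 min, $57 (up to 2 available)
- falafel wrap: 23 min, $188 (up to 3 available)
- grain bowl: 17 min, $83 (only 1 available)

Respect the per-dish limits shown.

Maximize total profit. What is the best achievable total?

331

Ranking by ratio (profit/min): falafel wrap 8.17, gyoza plate 7.94, mushroom risotto 7.67, grain bowl 4.88.
Taking gyoza plate + falafel wrap: 41 min used, 331 in profit.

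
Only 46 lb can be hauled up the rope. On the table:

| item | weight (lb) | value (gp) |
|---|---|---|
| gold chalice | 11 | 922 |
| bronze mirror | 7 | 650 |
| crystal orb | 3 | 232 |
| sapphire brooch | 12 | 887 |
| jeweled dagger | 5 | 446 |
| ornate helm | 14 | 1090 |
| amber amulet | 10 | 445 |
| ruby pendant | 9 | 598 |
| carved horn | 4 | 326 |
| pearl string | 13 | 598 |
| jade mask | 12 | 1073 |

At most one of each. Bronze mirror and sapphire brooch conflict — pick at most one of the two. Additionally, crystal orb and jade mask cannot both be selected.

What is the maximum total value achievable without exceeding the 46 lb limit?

Gold chalice + jeweled dagger + ornate helm + carved horn + jade mask uses 46 of the 46 lb and totals 3857.

3857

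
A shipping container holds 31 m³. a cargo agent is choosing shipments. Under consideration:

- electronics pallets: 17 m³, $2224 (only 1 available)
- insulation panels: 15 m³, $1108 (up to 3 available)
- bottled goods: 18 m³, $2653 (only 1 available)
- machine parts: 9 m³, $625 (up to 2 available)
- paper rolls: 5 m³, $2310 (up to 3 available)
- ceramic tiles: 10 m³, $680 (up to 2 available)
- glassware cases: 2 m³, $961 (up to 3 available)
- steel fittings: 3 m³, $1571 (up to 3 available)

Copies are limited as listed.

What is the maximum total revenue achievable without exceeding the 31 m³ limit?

14526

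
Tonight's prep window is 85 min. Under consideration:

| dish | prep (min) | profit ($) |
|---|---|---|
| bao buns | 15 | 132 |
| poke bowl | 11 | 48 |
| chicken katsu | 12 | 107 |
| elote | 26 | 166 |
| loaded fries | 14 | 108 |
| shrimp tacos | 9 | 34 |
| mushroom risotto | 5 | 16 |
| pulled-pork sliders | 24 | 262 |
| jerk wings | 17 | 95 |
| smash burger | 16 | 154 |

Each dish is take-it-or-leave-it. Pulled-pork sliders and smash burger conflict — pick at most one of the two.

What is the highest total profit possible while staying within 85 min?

704

Taking bao buns + chicken katsu + loaded fries + pulled-pork sliders + jerk wings: 82 min used, 704 in profit.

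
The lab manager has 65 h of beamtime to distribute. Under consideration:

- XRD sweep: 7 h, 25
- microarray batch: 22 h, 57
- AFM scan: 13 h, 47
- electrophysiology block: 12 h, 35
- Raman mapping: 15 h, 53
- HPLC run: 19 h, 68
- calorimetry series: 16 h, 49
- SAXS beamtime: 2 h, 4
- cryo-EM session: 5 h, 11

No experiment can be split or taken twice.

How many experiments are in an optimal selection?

5

The maximum expected citations within 65 h is 221.
AFM scan + Raman mapping + HPLC run + calorimetry series + SAXS beamtime hits 221 at 65 h.
Every optimal selection uses 5 experiments.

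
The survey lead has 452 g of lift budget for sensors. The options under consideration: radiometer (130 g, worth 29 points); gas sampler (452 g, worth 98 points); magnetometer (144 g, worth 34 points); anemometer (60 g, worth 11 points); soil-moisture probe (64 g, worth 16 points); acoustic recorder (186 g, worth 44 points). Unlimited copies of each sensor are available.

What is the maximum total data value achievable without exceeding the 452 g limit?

Taking 7×soil-moisture probe: 448 g used, 112 in data value.
Nothing else within 452 g beats 112.

112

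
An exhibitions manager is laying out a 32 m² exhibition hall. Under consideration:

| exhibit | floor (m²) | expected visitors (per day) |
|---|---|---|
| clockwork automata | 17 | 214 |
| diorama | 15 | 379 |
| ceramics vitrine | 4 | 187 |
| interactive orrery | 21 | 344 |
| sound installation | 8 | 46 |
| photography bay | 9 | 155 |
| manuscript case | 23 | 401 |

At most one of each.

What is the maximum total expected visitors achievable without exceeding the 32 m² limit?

721

Diorama + ceramics vitrine + photography bay uses 28 of the 32 m² and totals 721.
The closest alternative, diorama + ceramics vitrine + sound installation, reaches only 612.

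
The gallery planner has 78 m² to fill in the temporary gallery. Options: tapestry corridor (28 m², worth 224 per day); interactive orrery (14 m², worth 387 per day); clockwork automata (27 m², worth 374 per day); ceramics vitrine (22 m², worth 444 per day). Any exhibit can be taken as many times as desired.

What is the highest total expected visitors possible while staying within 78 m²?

1992

Filling by ratio: 5×interactive orrery for 1935, with 8 m² left unused.
The 14 m² tied up in interactive orrery is better spent on ceramics vitrine — total rises to 1992 (78 m²).
That's the maximum — no swap from here does better than 1992.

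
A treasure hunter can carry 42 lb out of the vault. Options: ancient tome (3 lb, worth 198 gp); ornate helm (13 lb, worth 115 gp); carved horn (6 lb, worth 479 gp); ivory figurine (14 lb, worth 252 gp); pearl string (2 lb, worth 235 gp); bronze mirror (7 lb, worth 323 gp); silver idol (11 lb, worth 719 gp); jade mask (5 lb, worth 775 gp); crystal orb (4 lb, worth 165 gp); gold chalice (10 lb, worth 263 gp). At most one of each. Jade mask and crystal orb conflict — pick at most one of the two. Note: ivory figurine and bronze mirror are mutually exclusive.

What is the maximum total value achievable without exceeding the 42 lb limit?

2794

By value per lb: jade mask 155.00, pearl string 117.50, carved horn 79.83, ancient tome 66.00 lead.
Taking carved horn + pearl string + bronze mirror + silver idol + jade mask + gold chalice: 41 lb used, 2794 in value.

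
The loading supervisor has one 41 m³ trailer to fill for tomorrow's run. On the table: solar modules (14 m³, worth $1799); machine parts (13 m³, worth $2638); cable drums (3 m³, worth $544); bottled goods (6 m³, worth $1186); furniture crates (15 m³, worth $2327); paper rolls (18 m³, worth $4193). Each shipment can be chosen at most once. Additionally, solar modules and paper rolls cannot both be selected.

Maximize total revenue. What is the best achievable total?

8561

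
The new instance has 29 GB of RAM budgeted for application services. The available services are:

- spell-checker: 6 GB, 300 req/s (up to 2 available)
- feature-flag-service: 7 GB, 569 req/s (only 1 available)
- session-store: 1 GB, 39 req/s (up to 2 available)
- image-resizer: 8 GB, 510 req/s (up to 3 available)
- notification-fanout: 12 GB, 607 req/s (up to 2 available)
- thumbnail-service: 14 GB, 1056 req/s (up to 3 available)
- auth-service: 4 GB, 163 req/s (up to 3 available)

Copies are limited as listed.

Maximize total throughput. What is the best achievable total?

2151

Taking the top-ratio services first gives feature-flag-service + image-resizer + thumbnail-service for 2135 (29 GB).
Dropping feature-flag-service and image-resizer frees 15 GB; slotting in session-store + thumbnail-service (15 GB) lifts the total to 2151 at 29 GB.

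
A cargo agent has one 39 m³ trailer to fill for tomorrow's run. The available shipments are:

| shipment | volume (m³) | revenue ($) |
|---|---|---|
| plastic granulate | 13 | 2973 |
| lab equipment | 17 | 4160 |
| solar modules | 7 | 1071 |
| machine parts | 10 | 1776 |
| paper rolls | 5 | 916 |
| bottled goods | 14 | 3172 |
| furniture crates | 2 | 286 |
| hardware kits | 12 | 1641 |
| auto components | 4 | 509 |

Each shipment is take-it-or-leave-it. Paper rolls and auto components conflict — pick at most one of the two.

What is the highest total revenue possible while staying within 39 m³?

Filling by ratio: plastic granulate + lab equipment + paper rolls + furniture crates for 8335, with 2 m³ left unused.
The 13 m³ tied up in plastic granulate is better spent on bottled goods — total rises to 8534 (38 m³).

8534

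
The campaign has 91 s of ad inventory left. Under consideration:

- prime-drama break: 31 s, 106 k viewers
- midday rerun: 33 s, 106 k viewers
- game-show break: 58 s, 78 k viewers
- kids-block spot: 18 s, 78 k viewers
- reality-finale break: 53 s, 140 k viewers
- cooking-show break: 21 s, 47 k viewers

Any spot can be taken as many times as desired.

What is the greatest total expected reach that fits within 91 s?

Density check — kids-block spot 4.33, prime-drama break 3.42, midday rerun 3.21 are the best per s.
5×kids-block spot uses 90 of the 91 s and totals 390.
Nothing else within 91 s beats 390.

390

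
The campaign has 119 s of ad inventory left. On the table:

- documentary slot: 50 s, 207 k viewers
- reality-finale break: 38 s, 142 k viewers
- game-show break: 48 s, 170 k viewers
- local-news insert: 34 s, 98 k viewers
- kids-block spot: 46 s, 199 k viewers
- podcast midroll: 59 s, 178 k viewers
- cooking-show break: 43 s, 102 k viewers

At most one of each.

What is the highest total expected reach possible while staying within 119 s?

By expected reach per s: kids-block spot 4.33, documentary slot 4.14, reality-finale break 3.74 lead.
The ratio heuristic lands on documentary slot + kids-block spot (406) but leaves 23 s idle.
The 50 s tied up in documentary slot is better spent on reality-finale break + local-news insert — total rises to 439 (118 s).
The closest alternative, documentary slot + kids-block spot, reaches only 406.

439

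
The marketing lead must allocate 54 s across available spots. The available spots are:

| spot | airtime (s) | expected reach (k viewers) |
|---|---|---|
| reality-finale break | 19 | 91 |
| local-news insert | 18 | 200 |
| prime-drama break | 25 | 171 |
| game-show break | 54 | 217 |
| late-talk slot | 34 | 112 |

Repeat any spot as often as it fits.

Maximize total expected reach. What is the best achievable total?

600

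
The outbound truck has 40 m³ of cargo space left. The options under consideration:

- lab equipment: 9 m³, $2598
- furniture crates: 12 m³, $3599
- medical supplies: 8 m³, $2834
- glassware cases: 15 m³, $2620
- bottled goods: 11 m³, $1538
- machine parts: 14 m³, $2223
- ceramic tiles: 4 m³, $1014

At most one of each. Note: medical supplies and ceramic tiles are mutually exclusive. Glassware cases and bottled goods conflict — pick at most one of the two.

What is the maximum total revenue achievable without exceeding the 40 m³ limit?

Lab equipment + furniture crates + medical supplies + bottled goods uses 40 of the 40 m³ and totals 10569.
Nothing else feasible within 40 m³ beats 10569.

10569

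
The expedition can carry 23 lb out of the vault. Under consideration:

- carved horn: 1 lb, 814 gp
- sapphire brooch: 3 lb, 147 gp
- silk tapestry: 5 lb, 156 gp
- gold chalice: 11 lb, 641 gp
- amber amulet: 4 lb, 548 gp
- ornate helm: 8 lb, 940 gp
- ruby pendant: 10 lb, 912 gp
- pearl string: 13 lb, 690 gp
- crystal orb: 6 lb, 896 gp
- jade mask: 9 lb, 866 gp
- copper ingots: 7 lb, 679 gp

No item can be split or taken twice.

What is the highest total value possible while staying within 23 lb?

Carved horn + sapphire brooch + amber amulet + ornate helm + crystal orb uses 22 of the 23 lb and totals 3345.
Every other selection either busts 23 lb or fails to beat 3345.

3345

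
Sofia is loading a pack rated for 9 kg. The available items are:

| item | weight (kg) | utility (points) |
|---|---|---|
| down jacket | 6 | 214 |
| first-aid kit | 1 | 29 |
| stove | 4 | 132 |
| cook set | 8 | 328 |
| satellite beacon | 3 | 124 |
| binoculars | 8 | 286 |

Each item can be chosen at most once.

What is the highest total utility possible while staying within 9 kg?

357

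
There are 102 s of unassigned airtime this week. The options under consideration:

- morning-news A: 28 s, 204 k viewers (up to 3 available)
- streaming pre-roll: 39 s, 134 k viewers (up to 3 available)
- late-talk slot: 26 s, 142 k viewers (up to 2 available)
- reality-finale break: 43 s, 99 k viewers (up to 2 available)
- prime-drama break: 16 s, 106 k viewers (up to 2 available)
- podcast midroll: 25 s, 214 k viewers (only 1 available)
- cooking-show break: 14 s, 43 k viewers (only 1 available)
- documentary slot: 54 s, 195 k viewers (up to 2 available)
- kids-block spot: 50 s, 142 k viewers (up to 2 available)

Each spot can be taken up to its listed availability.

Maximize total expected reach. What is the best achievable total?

Ranking by ratio (expected reach/s): podcast midroll 8.56, morning-news A 7.29, prime-drama break 6.62, late-talk slot 5.46.
Taking 2×morning-news A + prime-drama break + podcast midroll: 97 s used, 728 in expected reach.
Nothing else within 102 s beats 728.

728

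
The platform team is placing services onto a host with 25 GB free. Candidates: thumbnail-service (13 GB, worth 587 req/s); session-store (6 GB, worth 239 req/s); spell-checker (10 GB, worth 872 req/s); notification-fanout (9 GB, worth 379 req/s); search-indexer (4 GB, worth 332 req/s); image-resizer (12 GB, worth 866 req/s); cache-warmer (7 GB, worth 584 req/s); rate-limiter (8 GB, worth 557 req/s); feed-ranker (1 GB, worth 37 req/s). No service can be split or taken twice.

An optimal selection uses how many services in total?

3

The maximum throughput within 25 GB is 2013.
spell-checker + cache-warmer + rate-limiter hits 2013 at 25 GB.
All optima have 3 services.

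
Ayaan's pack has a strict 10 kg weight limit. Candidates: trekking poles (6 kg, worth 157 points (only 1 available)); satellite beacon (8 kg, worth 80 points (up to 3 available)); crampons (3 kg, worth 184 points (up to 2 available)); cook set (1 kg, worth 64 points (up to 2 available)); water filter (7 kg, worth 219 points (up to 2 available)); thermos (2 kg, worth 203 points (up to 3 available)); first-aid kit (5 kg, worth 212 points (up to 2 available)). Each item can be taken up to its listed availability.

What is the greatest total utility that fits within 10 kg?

857

Density check — thermos 101.50, cook set 64.00, crampons 61.33 are the best per kg.
Taking the top-ratio items first gives 2×cook set + 3×thermos for 737 (8 kg).
Dropping cook set frees 1 kg; slotting in crampons (3 kg) lifts the total to 857 at 10 kg.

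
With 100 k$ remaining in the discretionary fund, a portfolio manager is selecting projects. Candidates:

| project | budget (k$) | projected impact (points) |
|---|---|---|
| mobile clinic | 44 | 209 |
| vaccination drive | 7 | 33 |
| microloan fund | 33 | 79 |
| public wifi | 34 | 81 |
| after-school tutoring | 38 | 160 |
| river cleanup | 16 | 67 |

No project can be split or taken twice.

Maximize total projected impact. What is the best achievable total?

The ratio heuristic lands on mobile clinic + vaccination drive + after-school tutoring (402) but leaves 11 k$ idle.
Dropping vaccination drive frees 7 k$; slotting in river cleanup (16 k$) lifts the total to 436 at 98 k$.
The closest alternative, mobile clinic + vaccination drive + after-school tutoring, reaches only 402.

436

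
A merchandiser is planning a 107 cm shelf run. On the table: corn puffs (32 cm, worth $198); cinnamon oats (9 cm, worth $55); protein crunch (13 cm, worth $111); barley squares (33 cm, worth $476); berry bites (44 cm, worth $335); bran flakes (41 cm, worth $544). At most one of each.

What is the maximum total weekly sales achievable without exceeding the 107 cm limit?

1218

Filling by ratio: cinnamon oats + protein crunch + barley squares + bran flakes for 1186, with 11 cm left unused.
Replace cinnamon oats and protein crunch with corn puffs: the trade gains 32 net, giving 1218 at 106 cm.
An exhaustive check of the 64 subsets confirms 1218.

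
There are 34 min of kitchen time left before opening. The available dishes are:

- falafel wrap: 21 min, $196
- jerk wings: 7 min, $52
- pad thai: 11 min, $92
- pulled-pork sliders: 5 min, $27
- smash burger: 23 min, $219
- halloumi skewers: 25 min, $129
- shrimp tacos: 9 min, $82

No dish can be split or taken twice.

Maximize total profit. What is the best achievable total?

311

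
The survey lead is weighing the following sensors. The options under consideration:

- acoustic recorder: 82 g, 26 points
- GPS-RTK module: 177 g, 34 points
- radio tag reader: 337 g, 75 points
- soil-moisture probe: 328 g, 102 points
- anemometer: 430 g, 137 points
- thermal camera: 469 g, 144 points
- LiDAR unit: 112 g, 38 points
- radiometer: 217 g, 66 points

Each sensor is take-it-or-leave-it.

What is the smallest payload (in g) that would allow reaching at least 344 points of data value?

1093

Minimise g subject to total data value ≥ 344.
Taking acoustic recorder + anemometer + thermal camera + LiDAR unit gives 345 (≥ 344) for 1093 g.
Any bundle with less than 1093 g falls short of 344.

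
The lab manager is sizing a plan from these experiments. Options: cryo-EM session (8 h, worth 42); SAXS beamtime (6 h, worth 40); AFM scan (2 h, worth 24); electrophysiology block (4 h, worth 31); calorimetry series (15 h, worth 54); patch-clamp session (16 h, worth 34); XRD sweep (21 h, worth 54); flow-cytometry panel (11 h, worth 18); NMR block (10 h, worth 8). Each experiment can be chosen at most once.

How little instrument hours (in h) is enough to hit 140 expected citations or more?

27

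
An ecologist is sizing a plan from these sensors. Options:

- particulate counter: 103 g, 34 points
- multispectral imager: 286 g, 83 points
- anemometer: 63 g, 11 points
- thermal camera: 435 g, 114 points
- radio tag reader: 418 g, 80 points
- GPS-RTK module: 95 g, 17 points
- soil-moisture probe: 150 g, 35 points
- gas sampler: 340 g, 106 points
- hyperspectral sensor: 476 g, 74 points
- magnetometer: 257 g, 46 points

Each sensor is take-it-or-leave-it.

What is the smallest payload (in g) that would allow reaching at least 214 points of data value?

729

Look for the lowest-payload combination reaching 214.
particulate counter + multispectral imager + gas sampler reaches 223 using 729 g.
Below 729 g the best achievable stays under 214.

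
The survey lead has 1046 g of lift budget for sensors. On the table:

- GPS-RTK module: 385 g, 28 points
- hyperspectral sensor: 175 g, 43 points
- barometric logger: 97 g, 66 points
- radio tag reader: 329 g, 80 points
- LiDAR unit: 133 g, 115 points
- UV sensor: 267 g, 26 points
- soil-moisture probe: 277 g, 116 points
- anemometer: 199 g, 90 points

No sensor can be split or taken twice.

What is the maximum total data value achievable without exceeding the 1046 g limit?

Density check — LiDAR unit 0.86, barometric logger 0.68, anemometer 0.45 are the best per g.
A density-first pass picks hyperspectral sensor + barometric logger + LiDAR unit + soil-moisture probe + anemometer — 430 at 881 g.
The 175 g tied up in hyperspectral sensor is better spent on radio tag reader — total rises to 467 (1035 g).
Next best is hyperspectral sensor + barometric logger + LiDAR unit + soil-moisture probe + anemometer at 430 (881 g) — short by 37.

467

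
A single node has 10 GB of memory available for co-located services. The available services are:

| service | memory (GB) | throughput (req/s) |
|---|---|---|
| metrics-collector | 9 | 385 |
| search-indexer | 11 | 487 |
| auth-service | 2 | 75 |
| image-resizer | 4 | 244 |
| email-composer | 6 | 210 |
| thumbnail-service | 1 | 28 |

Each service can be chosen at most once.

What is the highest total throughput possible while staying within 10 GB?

454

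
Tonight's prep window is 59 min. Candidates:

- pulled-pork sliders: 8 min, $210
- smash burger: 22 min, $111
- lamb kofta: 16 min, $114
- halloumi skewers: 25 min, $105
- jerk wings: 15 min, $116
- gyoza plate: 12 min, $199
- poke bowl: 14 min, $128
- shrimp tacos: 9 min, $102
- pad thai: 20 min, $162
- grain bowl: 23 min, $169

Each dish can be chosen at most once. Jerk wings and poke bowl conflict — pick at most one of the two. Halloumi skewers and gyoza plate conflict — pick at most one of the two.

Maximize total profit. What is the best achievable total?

Ranking by ratio (profit/min): pulled-pork sliders 26.25, gyoza plate 16.58, shrimp tacos 11.33.
Best packing: pulled-pork sliders + lamb kofta + gyoza plate + poke bowl + shrimp tacos — 59 min, 753 total.
The closest alternative, pulled-pork sliders + gyoza plate + poke bowl + grain bowl, reaches only 706.

753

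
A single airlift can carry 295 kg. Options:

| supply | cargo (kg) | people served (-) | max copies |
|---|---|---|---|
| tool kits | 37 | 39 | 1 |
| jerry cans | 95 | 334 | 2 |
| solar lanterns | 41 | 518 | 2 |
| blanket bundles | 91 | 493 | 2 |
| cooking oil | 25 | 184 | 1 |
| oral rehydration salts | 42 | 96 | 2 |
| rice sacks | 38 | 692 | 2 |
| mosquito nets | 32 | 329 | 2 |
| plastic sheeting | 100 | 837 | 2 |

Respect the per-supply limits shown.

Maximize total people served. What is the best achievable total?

A density-first pass picks 2×solar lanterns + cooking oil + oral rehydration salts + 2×rice sacks + 2×mosquito nets — 3358 at 289 kg.
Replace cooking oil and oral rehydration salts and mosquito nets with plastic sheeting: the trade gains 228 net, giving 3586 at 290 kg.

3586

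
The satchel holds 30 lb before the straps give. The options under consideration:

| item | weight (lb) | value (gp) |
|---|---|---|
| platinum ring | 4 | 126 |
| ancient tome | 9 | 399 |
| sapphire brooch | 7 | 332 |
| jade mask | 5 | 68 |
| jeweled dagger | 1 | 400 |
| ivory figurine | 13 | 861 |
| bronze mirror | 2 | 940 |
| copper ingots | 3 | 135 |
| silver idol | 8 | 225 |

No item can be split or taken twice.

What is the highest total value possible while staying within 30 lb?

2794

Best packing: platinum ring + sapphire brooch + jeweled dagger + ivory figurine + bronze mirror + copper ingots — 30 lb, 2794 total.
Next best is ancient tome + jeweled dagger + ivory figurine + bronze mirror + copper ingots at 2735 (28 lb) — short by 59.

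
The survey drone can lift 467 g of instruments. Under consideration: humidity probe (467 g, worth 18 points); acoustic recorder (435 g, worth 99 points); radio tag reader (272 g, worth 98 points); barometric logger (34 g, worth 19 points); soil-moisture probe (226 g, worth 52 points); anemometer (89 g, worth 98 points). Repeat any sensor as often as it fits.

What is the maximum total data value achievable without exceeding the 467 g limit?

490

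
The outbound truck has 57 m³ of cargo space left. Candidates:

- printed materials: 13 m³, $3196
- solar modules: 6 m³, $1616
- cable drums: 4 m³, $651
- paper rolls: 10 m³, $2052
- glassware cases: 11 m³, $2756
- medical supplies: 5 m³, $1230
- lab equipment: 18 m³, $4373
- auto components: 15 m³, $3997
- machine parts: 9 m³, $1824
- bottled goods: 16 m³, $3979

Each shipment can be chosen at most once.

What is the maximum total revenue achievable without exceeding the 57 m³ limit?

14412

By revenue per m³: solar modules 269.33, auto components 266.47, glassware cases 250.55 lead.
Taking the top-ratio shipments first gives solar modules + cable drums + glassware cases + medical supplies + auto components + bottled goods for 14229 (57 m³).
But printed materials + solar modules + medical supplies + lab equipment + auto components fits in 57 m³ and reaches 14412.
The closest alternative, printed materials + glassware cases + lab equipment + auto components, reaches only 14322.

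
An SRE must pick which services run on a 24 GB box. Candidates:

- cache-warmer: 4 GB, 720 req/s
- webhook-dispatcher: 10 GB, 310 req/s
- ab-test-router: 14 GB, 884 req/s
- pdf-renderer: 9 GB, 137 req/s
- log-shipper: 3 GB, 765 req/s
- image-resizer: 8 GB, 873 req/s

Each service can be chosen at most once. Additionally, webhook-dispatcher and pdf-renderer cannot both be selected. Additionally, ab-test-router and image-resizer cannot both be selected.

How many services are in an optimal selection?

The maximum throughput within 24 GB is 2495.
For example cache-warmer + pdf-renderer + log-shipper + image-resizer achieves it, using 24 GB.
Any selection reaching 2495 contains exactly 4 services.

4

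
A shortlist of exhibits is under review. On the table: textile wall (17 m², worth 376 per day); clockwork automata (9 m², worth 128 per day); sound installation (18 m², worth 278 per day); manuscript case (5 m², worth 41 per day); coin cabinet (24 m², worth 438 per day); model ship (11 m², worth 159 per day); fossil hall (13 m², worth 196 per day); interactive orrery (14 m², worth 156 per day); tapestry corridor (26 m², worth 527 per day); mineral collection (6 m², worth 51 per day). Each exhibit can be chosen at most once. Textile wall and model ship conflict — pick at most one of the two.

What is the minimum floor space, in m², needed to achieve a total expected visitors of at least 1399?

Look for the lowest-floor combination reaching 1399.
textile wall + clockwork automata + coin cabinet + tapestry corridor reaches 1469 using 76 m².
Below 76 m² the best achievable stays under 1399.

76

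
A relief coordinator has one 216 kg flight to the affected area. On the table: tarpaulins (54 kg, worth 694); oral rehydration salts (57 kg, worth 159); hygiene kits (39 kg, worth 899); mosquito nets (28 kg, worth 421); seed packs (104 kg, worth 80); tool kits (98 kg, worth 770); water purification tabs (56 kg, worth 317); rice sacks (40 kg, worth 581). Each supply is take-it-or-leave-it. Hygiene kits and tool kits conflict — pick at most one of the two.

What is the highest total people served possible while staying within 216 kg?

2595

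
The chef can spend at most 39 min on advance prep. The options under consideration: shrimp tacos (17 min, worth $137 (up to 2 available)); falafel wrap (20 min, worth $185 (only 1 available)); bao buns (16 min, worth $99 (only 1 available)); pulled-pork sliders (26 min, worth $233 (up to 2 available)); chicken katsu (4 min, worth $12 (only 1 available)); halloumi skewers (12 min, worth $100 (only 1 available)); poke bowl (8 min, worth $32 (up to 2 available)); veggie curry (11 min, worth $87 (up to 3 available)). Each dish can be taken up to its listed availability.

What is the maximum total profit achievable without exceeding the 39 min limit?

333

Taking the top-ratio dishes first gives falafel wrap + chicken katsu + halloumi skewers for 297 (36 min).
Dropping falafel wrap and chicken katsu frees 24 min; slotting in pulled-pork sliders (26 min) lifts the total to 333 at 38 min.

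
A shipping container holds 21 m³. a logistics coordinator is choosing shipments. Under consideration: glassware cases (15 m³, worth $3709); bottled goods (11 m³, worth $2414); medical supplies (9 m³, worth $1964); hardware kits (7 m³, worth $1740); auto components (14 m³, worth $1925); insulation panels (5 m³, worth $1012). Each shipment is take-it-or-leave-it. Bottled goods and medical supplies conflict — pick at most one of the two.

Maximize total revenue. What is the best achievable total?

Filling by ratio: bottled goods + hardware kits for 4154, with 3 m³ left unused.
The 18 m³ tied up in bottled goods and hardware kits is better spent on glassware cases + insulation panels — total rises to 4721 (20 m³).
Next best is medical supplies + hardware kits + insulation panels at 4716 (21 m³) — short by 5.

4721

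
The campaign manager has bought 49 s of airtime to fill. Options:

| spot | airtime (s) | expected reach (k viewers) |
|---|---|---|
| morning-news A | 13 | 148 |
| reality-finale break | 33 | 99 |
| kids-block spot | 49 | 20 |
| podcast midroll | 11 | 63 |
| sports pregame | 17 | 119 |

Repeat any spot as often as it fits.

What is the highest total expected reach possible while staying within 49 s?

444

Ranking by ratio (expected reach/s): morning-news A 11.38, sports pregame 7.00, podcast midroll 5.73.
3×morning-news A uses 39 of the 49 s and totals 444.
Every other selection either busts 49 s or fails to beat 444.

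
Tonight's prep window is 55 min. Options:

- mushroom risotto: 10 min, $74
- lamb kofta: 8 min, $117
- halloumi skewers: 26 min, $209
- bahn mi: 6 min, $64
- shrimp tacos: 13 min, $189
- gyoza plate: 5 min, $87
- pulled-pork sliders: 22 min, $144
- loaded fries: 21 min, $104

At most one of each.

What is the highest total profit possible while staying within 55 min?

Density check — gyoza plate 17.40, lamb kofta 14.62, shrimp tacos 14.54, bahn mi 10.67 are the best per min.
Filling by ratio: mushroom risotto + lamb kofta + bahn mi + shrimp tacos + gyoza plate for 531, with 13 min left unused.
The 16 min tied up in mushroom risotto and bahn mi is better spent on halloumi skewers — total rises to 602 (52 min).
Next best is lamb kofta + bahn mi + shrimp tacos + gyoza plate + pulled-pork sliders at 601 (54 min) — short by 1.

602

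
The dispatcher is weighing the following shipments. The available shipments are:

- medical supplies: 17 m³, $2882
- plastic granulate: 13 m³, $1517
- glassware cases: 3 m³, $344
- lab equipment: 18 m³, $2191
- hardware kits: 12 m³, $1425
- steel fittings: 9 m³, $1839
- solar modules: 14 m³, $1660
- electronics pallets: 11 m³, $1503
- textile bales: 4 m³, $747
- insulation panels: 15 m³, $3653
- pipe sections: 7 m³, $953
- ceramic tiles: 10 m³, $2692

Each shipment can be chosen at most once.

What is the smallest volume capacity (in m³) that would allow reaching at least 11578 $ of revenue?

Minimise m³ subject to total revenue ≥ 11578.
medical supplies + steel fittings + textile bales + insulation panels + ceramic tiles: 11813 revenue at 55 m³.
No combination under 55 m³ hits 11578.

55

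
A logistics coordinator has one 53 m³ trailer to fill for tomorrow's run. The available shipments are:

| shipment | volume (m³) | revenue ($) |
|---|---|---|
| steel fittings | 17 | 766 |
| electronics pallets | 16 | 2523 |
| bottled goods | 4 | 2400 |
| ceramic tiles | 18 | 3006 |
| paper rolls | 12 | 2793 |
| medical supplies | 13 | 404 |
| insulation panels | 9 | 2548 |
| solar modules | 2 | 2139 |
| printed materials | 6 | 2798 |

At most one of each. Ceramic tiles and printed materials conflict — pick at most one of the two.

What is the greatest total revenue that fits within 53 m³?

15201

Electronics pallets + bottled goods + paper rolls + insulation panels + solar modules + printed materials uses 49 of the 53 m³ and totals 15201.
No other feasible combination exceeds 15201.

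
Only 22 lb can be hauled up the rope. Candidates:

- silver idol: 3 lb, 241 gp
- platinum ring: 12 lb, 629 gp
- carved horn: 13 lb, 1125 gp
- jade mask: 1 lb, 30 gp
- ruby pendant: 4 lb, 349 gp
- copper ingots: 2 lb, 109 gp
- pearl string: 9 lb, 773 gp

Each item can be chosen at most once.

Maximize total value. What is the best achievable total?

1898

A density-first pass picks silver idol + carved horn + ruby pendant + copper ingots — 1824 at 22 lb.
The 9 lb tied up in silver idol and ruby pendant and copper ingots is better spent on pearl string — total rises to 1898 (22 lb).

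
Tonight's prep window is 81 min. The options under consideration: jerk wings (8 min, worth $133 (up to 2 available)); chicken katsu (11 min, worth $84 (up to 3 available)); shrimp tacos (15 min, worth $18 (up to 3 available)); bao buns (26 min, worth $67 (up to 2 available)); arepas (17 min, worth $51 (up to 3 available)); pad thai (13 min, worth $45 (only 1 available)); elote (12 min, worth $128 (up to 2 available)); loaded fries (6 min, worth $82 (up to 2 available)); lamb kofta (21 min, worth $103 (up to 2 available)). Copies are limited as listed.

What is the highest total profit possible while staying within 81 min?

856

The ratio heuristic lands on 2×jerk wings + 2×chicken katsu + 2×elote + 2×loaded fries (854) but leaves 7 min idle.
Replace loaded fries with chicken katsu: the trade gains 2 net, giving 856 at 79 min.
Nothing else within 81 min beats 856.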